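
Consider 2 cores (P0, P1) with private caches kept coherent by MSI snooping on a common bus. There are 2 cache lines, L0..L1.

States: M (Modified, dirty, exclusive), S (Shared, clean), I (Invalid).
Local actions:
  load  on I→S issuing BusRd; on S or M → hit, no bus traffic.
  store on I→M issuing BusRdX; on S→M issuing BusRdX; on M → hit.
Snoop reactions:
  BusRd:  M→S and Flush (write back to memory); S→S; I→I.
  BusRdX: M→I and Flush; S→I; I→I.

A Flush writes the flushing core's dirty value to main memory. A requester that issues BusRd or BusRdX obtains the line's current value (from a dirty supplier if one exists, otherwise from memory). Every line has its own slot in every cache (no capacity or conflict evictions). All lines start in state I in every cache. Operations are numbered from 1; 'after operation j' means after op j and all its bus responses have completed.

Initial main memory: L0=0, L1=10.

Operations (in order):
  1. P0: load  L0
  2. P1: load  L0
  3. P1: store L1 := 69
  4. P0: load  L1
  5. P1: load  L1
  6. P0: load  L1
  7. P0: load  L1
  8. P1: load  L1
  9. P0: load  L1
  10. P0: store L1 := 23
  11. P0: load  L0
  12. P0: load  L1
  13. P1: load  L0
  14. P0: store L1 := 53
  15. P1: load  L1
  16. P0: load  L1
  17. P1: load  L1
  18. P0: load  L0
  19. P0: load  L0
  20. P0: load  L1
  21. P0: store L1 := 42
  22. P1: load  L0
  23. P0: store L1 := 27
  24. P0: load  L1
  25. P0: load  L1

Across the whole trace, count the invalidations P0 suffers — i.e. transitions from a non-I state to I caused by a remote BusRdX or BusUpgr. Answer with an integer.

step 1: P0: load  L0  ⟶  SI  (L0)  txn=BusRd  M[L0]=0
step 2: P1: load  L0  ⟶  SS  (L0)  txn=BusRd  M[L0]=0
step 3: P1: store L1 := 69  ⟶  IM  (L1)  txn=BusRdX  M[L1]=10
step 4: P0: load  L1  ⟶  SS  (L1)  txn=BusRd+Flush  M[L1]=69
step 5: P1: load  L1  ⟶  SS  (L1)  txn=∅  M[L1]=69
step 6: P0: load  L1  ⟶  SS  (L1)  txn=∅  M[L1]=69
step 7: P0: load  L1  ⟶  SS  (L1)  txn=∅  M[L1]=69
step 8: P1: load  L1  ⟶  SS  (L1)  txn=∅  M[L1]=69
step 9: P0: load  L1  ⟶  SS  (L1)  txn=∅  M[L1]=69
step 10: P0: store L1 := 23  ⟶  MI  (L1)  txn=BusRdX  M[L1]=69
step 11: P0: load  L0  ⟶  SS  (L0)  txn=∅  M[L0]=0
step 12: P0: load  L1  ⟶  MI  (L1)  txn=∅  M[L1]=69
step 13: P1: load  L0  ⟶  SS  (L0)  txn=∅  M[L0]=0
step 14: P0: store L1 := 53  ⟶  MI  (L1)  txn=∅  M[L1]=69
step 15: P1: load  L1  ⟶  SS  (L1)  txn=BusRd+Flush  M[L1]=53
step 16: P0: load  L1  ⟶  SS  (L1)  txn=∅  M[L1]=53
step 17: P1: load  L1  ⟶  SS  (L1)  txn=∅  M[L1]=53
step 18: P0: load  L0  ⟶  SS  (L0)  txn=∅  M[L0]=0
step 19: P0: load  L0  ⟶  SS  (L0)  txn=∅  M[L0]=0
step 20: P0: load  L1  ⟶  SS  (L1)  txn=∅  M[L1]=53
step 21: P0: store L1 := 42  ⟶  MI  (L1)  txn=BusRdX  M[L1]=53
step 22: P1: load  L0  ⟶  SS  (L0)  txn=∅  M[L0]=0
step 23: P0: store L1 := 27  ⟶  MI  (L1)  txn=∅  M[L1]=53
step 24: P0: load  L1  ⟶  MI  (L1)  txn=∅  M[L1]=53
step 25: P0: load  L1  ⟶  MI  (L1)  txn=∅  M[L1]=53

invalidations = 0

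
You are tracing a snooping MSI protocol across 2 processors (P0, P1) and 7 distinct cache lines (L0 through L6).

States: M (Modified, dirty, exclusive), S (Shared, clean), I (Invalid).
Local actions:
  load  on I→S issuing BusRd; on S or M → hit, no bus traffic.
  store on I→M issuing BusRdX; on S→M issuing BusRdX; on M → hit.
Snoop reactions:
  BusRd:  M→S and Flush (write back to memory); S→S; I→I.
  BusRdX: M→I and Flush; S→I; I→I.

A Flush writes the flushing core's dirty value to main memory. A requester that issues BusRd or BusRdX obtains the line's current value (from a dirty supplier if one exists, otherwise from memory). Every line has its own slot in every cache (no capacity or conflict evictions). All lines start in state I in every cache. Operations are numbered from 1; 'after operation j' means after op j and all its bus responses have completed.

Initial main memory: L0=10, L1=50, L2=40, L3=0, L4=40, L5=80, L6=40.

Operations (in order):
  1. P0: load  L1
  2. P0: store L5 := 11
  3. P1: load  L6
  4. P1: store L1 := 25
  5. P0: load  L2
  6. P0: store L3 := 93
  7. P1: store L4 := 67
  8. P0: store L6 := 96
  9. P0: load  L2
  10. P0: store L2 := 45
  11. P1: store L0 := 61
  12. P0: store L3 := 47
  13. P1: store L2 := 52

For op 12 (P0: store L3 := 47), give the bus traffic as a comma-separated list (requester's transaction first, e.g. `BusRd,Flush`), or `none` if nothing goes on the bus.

bus = none

step 1: P0: load  L1  ⟶  SI  (L1)  txn=BusRd  M[L1]=50
step 2: P0: store L5 := 11  ⟶  MI  (L5)  txn=BusRdX  M[L5]=80
step 3: P1: load  L6  ⟶  IS  (L6)  txn=BusRd  M[L6]=40
step 4: P1: store L1 := 25  ⟶  IM  (L1)  txn=BusRdX  M[L1]=50
step 5: P0: load  L2  ⟶  SI  (L2)  txn=BusRd  M[L2]=40
step 6: P0: store L3 := 93  ⟶  MI  (L3)  txn=BusRdX  M[L3]=0
step 7: P1: store L4 := 67  ⟶  IM  (L4)  txn=BusRdX  M[L4]=40
step 8: P0: store L6 := 96  ⟶  MI  (L6)  txn=BusRdX  M[L6]=40
step 9: P0: load  L2  ⟶  SI  (L2)  txn=∅  M[L2]=40
step 10: P0: store L2 := 45  ⟶  MI  (L2)  txn=BusRdX  M[L2]=40
step 11: P1: store L0 := 61  ⟶  IM  (L0)  txn=BusRdX  M[L0]=10
step 12: P0: store L3 := 47  ⟶  MI  (L3)  txn=∅  M[L3]=0
step 13: P1: store L2 := 52  ⟶  IM  (L2)  txn=BusRdX+Flush  M[L2]=45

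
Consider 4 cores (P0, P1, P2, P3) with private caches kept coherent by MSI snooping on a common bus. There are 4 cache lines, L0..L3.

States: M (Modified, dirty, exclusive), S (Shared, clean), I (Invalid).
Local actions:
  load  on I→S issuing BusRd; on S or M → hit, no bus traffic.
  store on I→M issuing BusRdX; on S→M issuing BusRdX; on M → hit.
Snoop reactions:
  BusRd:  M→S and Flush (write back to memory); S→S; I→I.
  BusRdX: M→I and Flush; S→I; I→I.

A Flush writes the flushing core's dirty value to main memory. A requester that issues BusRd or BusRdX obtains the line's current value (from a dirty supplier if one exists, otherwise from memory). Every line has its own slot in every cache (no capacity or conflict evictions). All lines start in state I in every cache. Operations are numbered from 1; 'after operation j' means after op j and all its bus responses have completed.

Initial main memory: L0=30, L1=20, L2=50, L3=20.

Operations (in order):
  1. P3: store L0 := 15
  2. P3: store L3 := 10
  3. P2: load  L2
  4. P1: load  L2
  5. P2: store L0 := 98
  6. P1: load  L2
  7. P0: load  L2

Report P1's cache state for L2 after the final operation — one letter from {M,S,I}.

  op1 P3: store L0 := 15 → I/I/I/M on L0; bus BusRdX; mem=30
  op2 P3: store L3 := 10 → I/I/I/M on L3; bus BusRdX; mem=20
  op3 P2: load  L2 → I/I/S/I on L2; bus BusRd; mem=50
  op4 P1: load  L2 → I/S/S/I on L2; bus BusRd; mem=50
  op5 P2: store L0 := 98 → I/I/M/I on L0; bus BusRdX Flush; mem=15
  op6 P1: load  L2 → I/S/S/I on L2; bus (none); mem=50
  op7 P0: load  L2 → S/S/S/I on L2; bus BusRd; mem=50

state = S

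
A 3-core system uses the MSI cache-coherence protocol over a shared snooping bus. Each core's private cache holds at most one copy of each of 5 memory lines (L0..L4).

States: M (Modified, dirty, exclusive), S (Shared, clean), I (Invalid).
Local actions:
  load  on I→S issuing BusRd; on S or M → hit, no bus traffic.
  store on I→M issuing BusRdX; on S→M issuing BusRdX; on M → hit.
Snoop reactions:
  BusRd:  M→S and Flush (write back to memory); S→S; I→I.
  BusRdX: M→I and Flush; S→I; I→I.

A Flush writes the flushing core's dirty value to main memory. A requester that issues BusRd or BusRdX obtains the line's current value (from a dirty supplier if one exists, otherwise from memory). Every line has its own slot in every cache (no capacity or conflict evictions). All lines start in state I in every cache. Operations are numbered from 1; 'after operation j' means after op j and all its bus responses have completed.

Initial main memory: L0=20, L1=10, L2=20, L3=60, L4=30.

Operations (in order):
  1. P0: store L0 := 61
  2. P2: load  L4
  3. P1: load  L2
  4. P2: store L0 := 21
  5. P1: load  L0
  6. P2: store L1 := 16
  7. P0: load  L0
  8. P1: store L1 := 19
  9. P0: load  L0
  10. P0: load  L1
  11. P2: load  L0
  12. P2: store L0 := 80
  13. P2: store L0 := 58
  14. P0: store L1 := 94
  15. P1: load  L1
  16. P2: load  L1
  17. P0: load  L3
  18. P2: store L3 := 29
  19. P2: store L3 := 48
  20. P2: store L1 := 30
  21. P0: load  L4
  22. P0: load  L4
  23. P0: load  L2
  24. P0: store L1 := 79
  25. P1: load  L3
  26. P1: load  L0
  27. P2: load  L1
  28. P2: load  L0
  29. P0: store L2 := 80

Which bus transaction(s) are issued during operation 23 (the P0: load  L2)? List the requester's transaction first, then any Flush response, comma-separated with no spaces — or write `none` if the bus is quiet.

bus = BusRd

  op1 P0: store L0 := 61 → M/I/I on L0; bus BusRdX; mem=20
  op2 P2: load  L4 → I/I/S on L4; bus BusRd; mem=30
  op3 P1: load  L2 → I/S/I on L2; bus BusRd; mem=20
  op4 P2: store L0 := 21 → I/I/M on L0; bus BusRdX Flush; mem=61
  op5 P1: load  L0 → I/S/S on L0; bus BusRd Flush; mem=21
  op6 P2: store L1 := 16 → I/I/M on L1; bus BusRdX; mem=10
  op7 P0: load  L0 → S/S/S on L0; bus BusRd; mem=21
  op8 P1: store L1 := 19 → I/M/I on L1; bus BusRdX Flush; mem=16
  op9 P0: load  L0 → S/S/S on L0; bus (none); mem=21
  op10 P0: load  L1 → S/S/I on L1; bus BusRd Flush; mem=19
  op11 P2: load  L0 → S/S/S on L0; bus (none); mem=21
  op12 P2: store L0 := 80 → I/I/M on L0; bus BusRdX; mem=21
  op13 P2: store L0 := 58 → I/I/M on L0; bus (none); mem=21
  op14 P0: store L1 := 94 → M/I/I on L1; bus BusRdX; mem=19
  op15 P1: load  L1 → S/S/I on L1; bus BusRd Flush; mem=94
  op16 P2: load  L1 → S/S/S on L1; bus BusRd; mem=94
  op17 P0: load  L3 → S/I/I on L3; bus BusRd; mem=60
  op18 P2: store L3 := 29 → I/I/M on L3; bus BusRdX; mem=60
  op19 P2: store L3 := 48 → I/I/M on L3; bus (none); mem=60
  op20 P2: store L1 := 30 → I/I/M on L1; bus BusRdX; mem=94
  op21 P0: load  L4 → S/I/S on L4; bus BusRd; mem=30
  op22 P0: load  L4 → S/I/S on L4; bus (none); mem=30
  op23 P0: load  L2 → S/S/I on L2; bus BusRd; mem=20
  op24 P0: store L1 := 79 → M/I/I on L1; bus BusRdX Flush; mem=30
  op25 P1: load  L3 → I/S/S on L3; bus BusRd Flush; mem=48
  op26 P1: load  L0 → I/S/S on L0; bus BusRd Flush; mem=58
  op27 P2: load  L1 → S/I/S on L1; bus BusRd Flush; mem=79
  op28 P2: load  L0 → I/S/S on L0; bus (none); mem=58
  op29 P0: store L2 := 80 → M/I/I on L2; bus BusRdX; mem=20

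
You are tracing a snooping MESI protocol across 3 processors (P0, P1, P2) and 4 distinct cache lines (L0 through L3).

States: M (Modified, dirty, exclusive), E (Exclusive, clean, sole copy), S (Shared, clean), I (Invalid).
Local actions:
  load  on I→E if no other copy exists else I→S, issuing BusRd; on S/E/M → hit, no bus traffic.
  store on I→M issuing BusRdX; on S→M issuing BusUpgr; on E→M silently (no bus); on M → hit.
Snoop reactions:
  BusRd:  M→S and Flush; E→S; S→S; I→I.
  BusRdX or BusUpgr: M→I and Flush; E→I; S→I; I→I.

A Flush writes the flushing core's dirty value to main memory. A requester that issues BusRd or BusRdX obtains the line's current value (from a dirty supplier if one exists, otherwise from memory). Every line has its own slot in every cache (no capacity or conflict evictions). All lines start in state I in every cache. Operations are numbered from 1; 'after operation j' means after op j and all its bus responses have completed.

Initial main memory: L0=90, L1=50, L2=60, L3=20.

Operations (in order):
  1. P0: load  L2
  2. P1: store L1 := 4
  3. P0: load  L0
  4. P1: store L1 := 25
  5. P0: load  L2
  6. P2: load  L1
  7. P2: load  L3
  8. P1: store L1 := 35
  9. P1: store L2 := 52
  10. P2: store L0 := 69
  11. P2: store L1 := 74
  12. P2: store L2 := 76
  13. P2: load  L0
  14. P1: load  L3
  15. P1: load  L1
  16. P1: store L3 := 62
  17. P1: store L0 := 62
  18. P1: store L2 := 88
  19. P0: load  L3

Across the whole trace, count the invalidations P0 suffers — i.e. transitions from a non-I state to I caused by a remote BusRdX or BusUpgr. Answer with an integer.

invalidations = 2

[1] P0: load  L2 | P0:E(60), P1:I, P2:I | bus: BusRd
[2] P1: store L1 := 4 | P0:I, P1:M(4), P2:I | bus: BusRdX
[3] P0: load  L0 | P0:E(90), P1:I, P2:I | bus: BusRd
[4] P1: store L1 := 25 | P0:I, P1:M(25), P2:I | bus: none
[5] P0: load  L2 | P0:E(60), P1:I, P2:I | bus: none
[6] P2: load  L1 | P0:I, P1:S(25), P2:S(25) | bus: BusRd,Flush
[7] P2: load  L3 | P0:I, P1:I, P2:E(20) | bus: BusRd
[8] P1: store L1 := 35 | P0:I, P1:M(35), P2:I | bus: BusUpgr
[9] P1: store L2 := 52 | P0:I, P1:M(52), P2:I | bus: BusRdX
[10] P2: store L0 := 69 | P0:I, P1:I, P2:M(69) | bus: BusRdX
[11] P2: store L1 := 74 | P0:I, P1:I, P2:M(74) | bus: BusRdX,Flush
[12] P2: store L2 := 76 | P0:I, P1:I, P2:M(76) | bus: BusRdX,Flush
[13] P2: load  L0 | P0:I, P1:I, P2:M(69) | bus: none
[14] P1: load  L3 | P0:I, P1:S(20), P2:S(20) | bus: BusRd
[15] P1: load  L1 | P0:I, P1:S(74), P2:S(74) | bus: BusRd,Flush
[16] P1: store L3 := 62 | P0:I, P1:M(62), P2:I | bus: BusUpgr
[17] P1: store L0 := 62 | P0:I, P1:M(62), P2:I | bus: BusRdX,Flush
[18] P1: store L2 := 88 | P0:I, P1:M(88), P2:I | bus: BusRdX,Flush
[19] P0: load  L3 | P0:S(62), P1:S(62), P2:I | bus: BusRd,Flush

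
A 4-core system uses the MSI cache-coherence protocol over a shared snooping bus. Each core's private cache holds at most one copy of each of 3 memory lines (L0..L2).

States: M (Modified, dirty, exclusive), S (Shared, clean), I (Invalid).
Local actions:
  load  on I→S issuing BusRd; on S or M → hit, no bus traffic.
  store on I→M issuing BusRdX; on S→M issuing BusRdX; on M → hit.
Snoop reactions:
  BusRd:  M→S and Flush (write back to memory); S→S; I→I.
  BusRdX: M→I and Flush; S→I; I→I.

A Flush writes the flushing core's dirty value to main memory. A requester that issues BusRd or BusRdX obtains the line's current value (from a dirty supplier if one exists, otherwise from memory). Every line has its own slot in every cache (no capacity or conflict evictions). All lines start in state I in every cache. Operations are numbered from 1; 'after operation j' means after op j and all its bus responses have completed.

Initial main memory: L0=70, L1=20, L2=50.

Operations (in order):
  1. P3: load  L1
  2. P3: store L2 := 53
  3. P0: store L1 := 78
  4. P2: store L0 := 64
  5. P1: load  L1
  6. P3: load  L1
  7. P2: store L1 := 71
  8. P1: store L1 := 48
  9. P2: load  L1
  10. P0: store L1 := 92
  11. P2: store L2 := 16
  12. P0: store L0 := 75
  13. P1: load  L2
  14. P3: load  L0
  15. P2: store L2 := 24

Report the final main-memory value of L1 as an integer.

1. P3: load  L1  bus=[BusRd]  L1: P0=I P1=I P2=I P3=S  mem[L1]=20
2. P3: store L2 := 53  bus=[BusRdX]  L2: P0=I P1=I P2=I P3=M  mem[L2]=50
3. P0: store L1 := 78  bus=[BusRdX]  L1: P0=M P1=I P2=I P3=I  mem[L1]=20
4. P2: store L0 := 64  bus=[BusRdX]  L0: P0=I P1=I P2=M P3=I  mem[L0]=70
5. P1: load  L1  bus=[BusRd,Flush]  L1: P0=S P1=S P2=I P3=I  mem[L1]=78
6. P3: load  L1  bus=[BusRd]  L1: P0=S P1=S P2=I P3=S  mem[L1]=78
7. P2: store L1 := 71  bus=[BusRdX]  L1: P0=I P1=I P2=M P3=I  mem[L1]=78
8. P1: store L1 := 48  bus=[BusRdX,Flush]  L1: P0=I P1=M P2=I P3=I  mem[L1]=71
9. P2: load  L1  bus=[BusRd,Flush]  L1: P0=I P1=S P2=S P3=I  mem[L1]=48
10. P0: store L1 := 92  bus=[BusRdX]  L1: P0=M P1=I P2=I P3=I  mem[L1]=48
11. P2: store L2 := 16  bus=[BusRdX,Flush]  L2: P0=I P1=I P2=M P3=I  mem[L2]=53
12. P0: store L0 := 75  bus=[BusRdX,Flush]  L0: P0=M P1=I P2=I P3=I  mem[L0]=64
13. P1: load  L2  bus=[BusRd,Flush]  L2: P0=I P1=S P2=S P3=I  mem[L2]=16
14. P3: load  L0  bus=[BusRd,Flush]  L0: P0=S P1=I P2=I P3=S  mem[L0]=75
15. P2: store L2 := 24  bus=[BusRdX]  L2: P0=I P1=I P2=M P3=I  mem[L2]=16

memory[L1] = 48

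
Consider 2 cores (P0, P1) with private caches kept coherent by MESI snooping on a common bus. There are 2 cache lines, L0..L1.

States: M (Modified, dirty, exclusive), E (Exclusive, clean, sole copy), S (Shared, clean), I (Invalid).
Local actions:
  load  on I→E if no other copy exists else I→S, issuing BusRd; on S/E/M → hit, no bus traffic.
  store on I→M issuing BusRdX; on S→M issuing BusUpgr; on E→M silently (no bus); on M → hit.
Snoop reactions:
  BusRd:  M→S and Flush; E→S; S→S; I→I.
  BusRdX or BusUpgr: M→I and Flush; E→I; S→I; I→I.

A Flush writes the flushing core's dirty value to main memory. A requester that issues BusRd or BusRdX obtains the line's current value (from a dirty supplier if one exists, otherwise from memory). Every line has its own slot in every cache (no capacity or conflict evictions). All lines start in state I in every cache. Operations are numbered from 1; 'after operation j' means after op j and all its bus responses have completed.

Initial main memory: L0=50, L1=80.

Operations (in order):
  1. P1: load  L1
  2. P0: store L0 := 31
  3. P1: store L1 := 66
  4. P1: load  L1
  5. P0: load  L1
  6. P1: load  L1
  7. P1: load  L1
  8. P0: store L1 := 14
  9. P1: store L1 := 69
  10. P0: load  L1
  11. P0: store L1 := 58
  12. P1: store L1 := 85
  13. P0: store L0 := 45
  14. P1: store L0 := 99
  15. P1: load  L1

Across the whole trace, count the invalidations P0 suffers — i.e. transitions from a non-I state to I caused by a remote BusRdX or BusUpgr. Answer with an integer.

invalidations = 3

step 1: P1: load  L1  ⟶  IE  (L1)  txn=BusRd  M[L1]=80
step 2: P0: store L0 := 31  ⟶  MI  (L0)  txn=BusRdX  M[L0]=50
step 3: P1: store L1 := 66  ⟶  IM  (L1)  txn=∅  M[L1]=80
step 4: P1: load  L1  ⟶  IM  (L1)  txn=∅  M[L1]=80
step 5: P0: load  L1  ⟶  SS  (L1)  txn=BusRd+Flush  M[L1]=66
step 6: P1: load  L1  ⟶  SS  (L1)  txn=∅  M[L1]=66
step 7: P1: load  L1  ⟶  SS  (L1)  txn=∅  M[L1]=66
step 8: P0: store L1 := 14  ⟶  MI  (L1)  txn=BusUpgr  M[L1]=66
step 9: P1: store L1 := 69  ⟶  IM  (L1)  txn=BusRdX+Flush  M[L1]=14
step 10: P0: load  L1  ⟶  SS  (L1)  txn=BusRd+Flush  M[L1]=69
step 11: P0: store L1 := 58  ⟶  MI  (L1)  txn=BusUpgr  M[L1]=69
step 12: P1: store L1 := 85  ⟶  IM  (L1)  txn=BusRdX+Flush  M[L1]=58
step 13: P0: store L0 := 45  ⟶  MI  (L0)  txn=∅  M[L0]=50
step 14: P1: store L0 := 99  ⟶  IM  (L0)  txn=BusRdX+Flush  M[L0]=45
step 15: P1: load  L1  ⟶  IM  (L1)  txn=∅  M[L1]=58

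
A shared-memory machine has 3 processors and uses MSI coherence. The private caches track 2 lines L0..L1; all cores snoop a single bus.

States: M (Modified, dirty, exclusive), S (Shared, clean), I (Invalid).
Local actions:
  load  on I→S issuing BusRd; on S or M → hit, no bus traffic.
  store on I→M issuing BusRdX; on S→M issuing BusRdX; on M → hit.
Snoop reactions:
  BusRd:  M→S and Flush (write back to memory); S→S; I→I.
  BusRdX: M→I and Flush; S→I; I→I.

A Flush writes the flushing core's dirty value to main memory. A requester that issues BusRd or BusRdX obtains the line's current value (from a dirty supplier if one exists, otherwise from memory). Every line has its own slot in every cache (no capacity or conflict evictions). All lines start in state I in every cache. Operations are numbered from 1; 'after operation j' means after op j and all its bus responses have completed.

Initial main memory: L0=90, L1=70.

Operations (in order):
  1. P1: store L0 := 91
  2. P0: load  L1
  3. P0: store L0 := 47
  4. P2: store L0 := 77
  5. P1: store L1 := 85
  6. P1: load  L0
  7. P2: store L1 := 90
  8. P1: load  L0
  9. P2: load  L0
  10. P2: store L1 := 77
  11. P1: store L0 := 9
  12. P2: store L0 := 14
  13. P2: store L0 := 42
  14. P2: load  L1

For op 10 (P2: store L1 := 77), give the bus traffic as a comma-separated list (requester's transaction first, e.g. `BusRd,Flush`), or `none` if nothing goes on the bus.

step 1: P1: store L0 := 91  ⟶  IMI  (L0)  txn=BusRdX  M[L0]=90
step 2: P0: load  L1  ⟶  SII  (L1)  txn=BusRd  M[L1]=70
step 3: P0: store L0 := 47  ⟶  MII  (L0)  txn=BusRdX+Flush  M[L0]=91
step 4: P2: store L0 := 77  ⟶  IIM  (L0)  txn=BusRdX+Flush  M[L0]=47
step 5: P1: store L1 := 85  ⟶  IMI  (L1)  txn=BusRdX  M[L1]=70
step 6: P1: load  L0  ⟶  ISS  (L0)  txn=BusRd+Flush  M[L0]=77
step 7: P2: store L1 := 90  ⟶  IIM  (L1)  txn=BusRdX+Flush  M[L1]=85
step 8: P1: load  L0  ⟶  ISS  (L0)  txn=∅  M[L0]=77
step 9: P2: load  L0  ⟶  ISS  (L0)  txn=∅  M[L0]=77
step 10: P2: store L1 := 77  ⟶  IIM  (L1)  txn=∅  M[L1]=85
step 11: P1: store L0 := 9  ⟶  IMI  (L0)  txn=BusRdX  M[L0]=77
step 12: P2: store L0 := 14  ⟶  IIM  (L0)  txn=BusRdX+Flush  M[L0]=9
step 13: P2: store L0 := 42  ⟶  IIM  (L0)  txn=∅  M[L0]=9
step 14: P2: load  L1  ⟶  IIM  (L1)  txn=∅  M[L1]=85

bus = none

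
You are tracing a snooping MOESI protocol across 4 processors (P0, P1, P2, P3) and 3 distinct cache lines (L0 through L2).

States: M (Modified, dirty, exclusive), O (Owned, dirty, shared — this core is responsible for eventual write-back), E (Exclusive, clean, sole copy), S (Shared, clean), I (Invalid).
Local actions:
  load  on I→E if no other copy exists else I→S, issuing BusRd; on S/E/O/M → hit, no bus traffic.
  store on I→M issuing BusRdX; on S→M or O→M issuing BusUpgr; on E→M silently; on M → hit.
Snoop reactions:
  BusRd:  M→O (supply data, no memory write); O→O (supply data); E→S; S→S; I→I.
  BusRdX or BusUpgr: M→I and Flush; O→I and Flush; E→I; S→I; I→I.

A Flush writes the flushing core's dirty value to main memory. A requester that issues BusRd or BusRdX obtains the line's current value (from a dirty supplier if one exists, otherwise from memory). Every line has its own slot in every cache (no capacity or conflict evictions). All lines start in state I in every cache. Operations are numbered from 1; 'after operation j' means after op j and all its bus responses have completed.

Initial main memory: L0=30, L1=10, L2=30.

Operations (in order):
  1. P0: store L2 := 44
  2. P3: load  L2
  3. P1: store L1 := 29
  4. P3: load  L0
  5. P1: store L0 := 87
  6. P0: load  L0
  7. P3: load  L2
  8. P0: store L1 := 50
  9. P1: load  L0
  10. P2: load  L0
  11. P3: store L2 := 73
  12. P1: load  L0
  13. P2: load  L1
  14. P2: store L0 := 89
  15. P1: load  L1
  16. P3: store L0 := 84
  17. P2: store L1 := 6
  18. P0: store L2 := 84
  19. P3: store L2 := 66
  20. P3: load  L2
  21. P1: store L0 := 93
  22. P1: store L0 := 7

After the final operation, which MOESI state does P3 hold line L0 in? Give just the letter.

state = I

[1] P0: store L2 := 44 | P0:M(44), P1:I, P2:I, P3:I | bus: BusRdX
[2] P3: load  L2 | P0:O(44), P1:I, P2:I, P3:S(44) | bus: BusRd
[3] P1: store L1 := 29 | P0:I, P1:M(29), P2:I, P3:I | bus: BusRdX
[4] P3: load  L0 | P0:I, P1:I, P2:I, P3:E(30) | bus: BusRd
[5] P1: store L0 := 87 | P0:I, P1:M(87), P2:I, P3:I | bus: BusRdX
[6] P0: load  L0 | P0:S(87), P1:O(87), P2:I, P3:I | bus: BusRd
[7] P3: load  L2 | P0:O(44), P1:I, P2:I, P3:S(44) | bus: none
[8] P0: store L1 := 50 | P0:M(50), P1:I, P2:I, P3:I | bus: BusRdX,Flush
[9] P1: load  L0 | P0:S(87), P1:O(87), P2:I, P3:I | bus: none
[10] P2: load  L0 | P0:S(87), P1:O(87), P2:S(87), P3:I | bus: BusRd
[11] P3: store L2 := 73 | P0:I, P1:I, P2:I, P3:M(73) | bus: BusUpgr,Flush
[12] P1: load  L0 | P0:S(87), P1:O(87), P2:S(87), P3:I | bus: none
[13] P2: load  L1 | P0:O(50), P1:I, P2:S(50), P3:I | bus: BusRd
[14] P2: store L0 := 89 | P0:I, P1:I, P2:M(89), P3:I | bus: BusUpgr,Flush
[15] P1: load  L1 | P0:O(50), P1:S(50), P2:S(50), P3:I | bus: BusRd
[16] P3: store L0 := 84 | P0:I, P1:I, P2:I, P3:M(84) | bus: BusRdX,Flush
[17] P2: store L1 := 6 | P0:I, P1:I, P2:M(6), P3:I | bus: BusUpgr,Flush
[18] P0: store L2 := 84 | P0:M(84), P1:I, P2:I, P3:I | bus: BusRdX,Flush
[19] P3: store L2 := 66 | P0:I, P1:I, P2:I, P3:M(66) | bus: BusRdX,Flush
[20] P3: load  L2 | P0:I, P1:I, P2:I, P3:M(66) | bus: none
[21] P1: store L0 := 93 | P0:I, P1:M(93), P2:I, P3:I | bus: BusRdX,Flush
[22] P1: store L0 := 7 | P0:I, P1:M(7), P2:I, P3:I | bus: none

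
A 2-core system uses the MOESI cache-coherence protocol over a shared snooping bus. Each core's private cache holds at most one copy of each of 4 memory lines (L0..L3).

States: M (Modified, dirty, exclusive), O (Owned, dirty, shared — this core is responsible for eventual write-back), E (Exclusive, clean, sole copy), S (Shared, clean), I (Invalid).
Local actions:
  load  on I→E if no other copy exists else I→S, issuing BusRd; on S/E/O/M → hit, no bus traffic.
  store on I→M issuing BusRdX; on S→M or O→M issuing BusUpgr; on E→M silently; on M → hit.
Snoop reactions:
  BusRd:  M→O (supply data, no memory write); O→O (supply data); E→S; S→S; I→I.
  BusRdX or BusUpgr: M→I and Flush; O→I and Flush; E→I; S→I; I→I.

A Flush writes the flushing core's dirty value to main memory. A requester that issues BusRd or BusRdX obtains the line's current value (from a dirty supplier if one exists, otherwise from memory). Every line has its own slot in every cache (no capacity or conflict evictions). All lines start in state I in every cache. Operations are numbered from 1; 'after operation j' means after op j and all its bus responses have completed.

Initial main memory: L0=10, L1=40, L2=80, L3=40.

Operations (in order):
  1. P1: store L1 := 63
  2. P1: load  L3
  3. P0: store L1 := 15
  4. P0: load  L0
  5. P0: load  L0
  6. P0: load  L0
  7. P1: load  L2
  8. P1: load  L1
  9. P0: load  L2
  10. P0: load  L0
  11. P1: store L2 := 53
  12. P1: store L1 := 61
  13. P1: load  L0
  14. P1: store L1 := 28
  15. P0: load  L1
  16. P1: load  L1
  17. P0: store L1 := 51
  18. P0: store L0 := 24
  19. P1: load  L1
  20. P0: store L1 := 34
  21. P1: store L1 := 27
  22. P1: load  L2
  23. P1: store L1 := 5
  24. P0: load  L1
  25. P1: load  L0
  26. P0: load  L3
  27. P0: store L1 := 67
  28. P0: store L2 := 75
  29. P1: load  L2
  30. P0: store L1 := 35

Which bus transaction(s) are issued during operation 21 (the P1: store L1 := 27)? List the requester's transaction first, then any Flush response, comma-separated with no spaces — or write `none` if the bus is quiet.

step 1: P1: store L1 := 63  ⟶  IM  (L1)  txn=BusRdX  M[L1]=40
step 2: P1: load  L3  ⟶  IE  (L3)  txn=BusRd  M[L3]=40
step 3: P0: store L1 := 15  ⟶  MI  (L1)  txn=BusRdX+Flush  M[L1]=63
step 4: P0: load  L0  ⟶  EI  (L0)  txn=BusRd  M[L0]=10
step 5: P0: load  L0  ⟶  EI  (L0)  txn=∅  M[L0]=10
step 6: P0: load  L0  ⟶  EI  (L0)  txn=∅  M[L0]=10
step 7: P1: load  L2  ⟶  IE  (L2)  txn=BusRd  M[L2]=80
step 8: P1: load  L1  ⟶  OS  (L1)  txn=BusRd  M[L1]=63
step 9: P0: load  L2  ⟶  SS  (L2)  txn=BusRd  M[L2]=80
step 10: P0: load  L0  ⟶  EI  (L0)  txn=∅  M[L0]=10
step 11: P1: store L2 := 53  ⟶  IM  (L2)  txn=BusUpgr  M[L2]=80
step 12: P1: store L1 := 61  ⟶  IM  (L1)  txn=BusUpgr+Flush  M[L1]=15
step 13: P1: load  L0  ⟶  SS  (L0)  txn=BusRd  M[L0]=10
step 14: P1: store L1 := 28  ⟶  IM  (L1)  txn=∅  M[L1]=15
step 15: P0: load  L1  ⟶  SO  (L1)  txn=BusRd  M[L1]=15
step 16: P1: load  L1  ⟶  SO  (L1)  txn=∅  M[L1]=15
step 17: P0: store L1 := 51  ⟶  MI  (L1)  txn=BusUpgr+Flush  M[L1]=28
step 18: P0: store L0 := 24  ⟶  MI  (L0)  txn=BusUpgr  M[L0]=10
step 19: P1: load  L1  ⟶  OS  (L1)  txn=BusRd  M[L1]=28
step 20: P0: store L1 := 34  ⟶  MI  (L1)  txn=BusUpgr  M[L1]=28
step 21: P1: store L1 := 27  ⟶  IM  (L1)  txn=BusRdX+Flush  M[L1]=34
step 22: P1: load  L2  ⟶  IM  (L2)  txn=∅  M[L2]=80
step 23: P1: store L1 := 5  ⟶  IM  (L1)  txn=∅  M[L1]=34
step 24: P0: load  L1  ⟶  SO  (L1)  txn=BusRd  M[L1]=34
step 25: P1: load  L0  ⟶  OS  (L0)  txn=BusRd  M[L0]=10
step 26: P0: load  L3  ⟶  SS  (L3)  txn=BusRd  M[L3]=40
step 27: P0: store L1 := 67  ⟶  MI  (L1)  txn=BusUpgr+Flush  M[L1]=5
step 28: P0: store L2 := 75  ⟶  MI  (L2)  txn=BusRdX+Flush  M[L2]=53
step 29: P1: load  L2  ⟶  OS  (L2)  txn=BusRd  M[L2]=53
step 30: P0: store L1 := 35  ⟶  MI  (L1)  txn=∅  M[L1]=5

bus = BusRdX,Flush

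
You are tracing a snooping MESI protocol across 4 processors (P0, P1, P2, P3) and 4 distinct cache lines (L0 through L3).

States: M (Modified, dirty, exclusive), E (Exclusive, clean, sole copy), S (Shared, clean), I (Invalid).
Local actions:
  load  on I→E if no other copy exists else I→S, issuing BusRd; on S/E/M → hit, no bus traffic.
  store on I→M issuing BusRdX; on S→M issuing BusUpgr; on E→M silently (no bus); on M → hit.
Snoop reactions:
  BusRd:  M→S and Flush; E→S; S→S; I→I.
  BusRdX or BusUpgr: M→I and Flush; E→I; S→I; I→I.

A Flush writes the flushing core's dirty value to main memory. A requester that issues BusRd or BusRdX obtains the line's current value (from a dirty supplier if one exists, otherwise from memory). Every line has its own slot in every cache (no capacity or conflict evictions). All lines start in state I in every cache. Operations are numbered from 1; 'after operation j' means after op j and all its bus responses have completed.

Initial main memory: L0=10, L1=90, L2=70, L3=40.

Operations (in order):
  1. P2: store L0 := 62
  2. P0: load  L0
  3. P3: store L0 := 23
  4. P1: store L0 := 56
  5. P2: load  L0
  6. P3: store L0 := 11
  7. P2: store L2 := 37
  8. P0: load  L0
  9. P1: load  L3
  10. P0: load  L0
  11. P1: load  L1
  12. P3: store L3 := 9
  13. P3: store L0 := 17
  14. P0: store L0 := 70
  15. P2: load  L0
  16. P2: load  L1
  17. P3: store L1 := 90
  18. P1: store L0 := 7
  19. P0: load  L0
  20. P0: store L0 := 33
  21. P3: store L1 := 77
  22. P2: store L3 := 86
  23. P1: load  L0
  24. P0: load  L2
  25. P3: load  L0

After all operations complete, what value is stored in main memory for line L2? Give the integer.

  op1 P2: store L0 := 62 → I/I/M/I on L0; bus BusRdX; mem=10
  op2 P0: load  L0 → S/I/S/I on L0; bus BusRd Flush; mem=62
  op3 P3: store L0 := 23 → I/I/I/M on L0; bus BusRdX; mem=62
  op4 P1: store L0 := 56 → I/M/I/I on L0; bus BusRdX Flush; mem=23
  op5 P2: load  L0 → I/S/S/I on L0; bus BusRd Flush; mem=56
  op6 P3: store L0 := 11 → I/I/I/M on L0; bus BusRdX; mem=56
  op7 P2: store L2 := 37 → I/I/M/I on L2; bus BusRdX; mem=70
  op8 P0: load  L0 → S/I/I/S on L0; bus BusRd Flush; mem=11
  op9 P1: load  L3 → I/E/I/I on L3; bus BusRd; mem=40
  op10 P0: load  L0 → S/I/I/S on L0; bus (none); mem=11
  op11 P1: load  L1 → I/E/I/I on L1; bus BusRd; mem=90
  op12 P3: store L3 := 9 → I/I/I/M on L3; bus BusRdX; mem=40
  op13 P3: store L0 := 17 → I/I/I/M on L0; bus BusUpgr; mem=11
  op14 P0: store L0 := 70 → M/I/I/I on L0; bus BusRdX Flush; mem=17
  op15 P2: load  L0 → S/I/S/I on L0; bus BusRd Flush; mem=70
  op16 P2: load  L1 → I/S/S/I on L1; bus BusRd; mem=90
  op17 P3: store L1 := 90 → I/I/I/M on L1; bus BusRdX; mem=90
  op18 P1: store L0 := 7 → I/M/I/I on L0; bus BusRdX; mem=70
  op19 P0: load  L0 → S/S/I/I on L0; bus BusRd Flush; mem=7
  op20 P0: store L0 := 33 → M/I/I/I on L0; bus BusUpgr; mem=7
  op21 P3: store L1 := 77 → I/I/I/M on L1; bus (none); mem=90
  op22 P2: store L3 := 86 → I/I/M/I on L3; bus BusRdX Flush; mem=9
  op23 P1: load  L0 → S/S/I/I on L0; bus BusRd Flush; mem=33
  op24 P0: load  L2 → S/I/S/I on L2; bus BusRd Flush; mem=37
  op25 P3: load  L0 → S/S/I/S on L0; bus BusRd; mem=33

memory[L2] = 37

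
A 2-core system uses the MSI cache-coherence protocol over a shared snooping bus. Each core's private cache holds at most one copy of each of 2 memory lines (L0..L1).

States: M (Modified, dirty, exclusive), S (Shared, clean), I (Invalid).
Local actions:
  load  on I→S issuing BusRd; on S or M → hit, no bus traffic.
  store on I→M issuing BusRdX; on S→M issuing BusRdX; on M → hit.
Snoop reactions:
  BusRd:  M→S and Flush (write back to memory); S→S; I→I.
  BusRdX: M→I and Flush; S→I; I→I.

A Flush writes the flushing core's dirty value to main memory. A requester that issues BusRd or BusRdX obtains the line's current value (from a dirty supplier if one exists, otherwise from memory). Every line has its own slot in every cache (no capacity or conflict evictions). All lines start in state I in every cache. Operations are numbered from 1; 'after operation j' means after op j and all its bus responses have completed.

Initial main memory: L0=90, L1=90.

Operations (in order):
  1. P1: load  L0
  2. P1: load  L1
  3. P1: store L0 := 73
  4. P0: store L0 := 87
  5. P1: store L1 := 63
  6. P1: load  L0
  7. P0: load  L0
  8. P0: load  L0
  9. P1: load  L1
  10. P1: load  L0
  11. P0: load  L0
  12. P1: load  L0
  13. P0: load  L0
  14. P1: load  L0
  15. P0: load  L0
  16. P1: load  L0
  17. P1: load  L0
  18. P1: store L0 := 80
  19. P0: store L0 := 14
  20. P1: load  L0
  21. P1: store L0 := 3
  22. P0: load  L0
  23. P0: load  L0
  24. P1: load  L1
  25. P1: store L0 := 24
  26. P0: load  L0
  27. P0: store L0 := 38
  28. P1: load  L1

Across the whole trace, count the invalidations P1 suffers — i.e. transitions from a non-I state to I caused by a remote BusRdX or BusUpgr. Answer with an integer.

invalidations = 3

step 1: P1: load  L0  ⟶  IS  (L0)  txn=BusRd  M[L0]=90
step 2: P1: load  L1  ⟶  IS  (L1)  txn=BusRd  M[L1]=90
step 3: P1: store L0 := 73  ⟶  IM  (L0)  txn=BusRdX  M[L0]=90
step 4: P0: store L0 := 87  ⟶  MI  (L0)  txn=BusRdX+Flush  M[L0]=73
step 5: P1: store L1 := 63  ⟶  IM  (L1)  txn=BusRdX  M[L1]=90
step 6: P1: load  L0  ⟶  SS  (L0)  txn=BusRd+Flush  M[L0]=87
step 7: P0: load  L0  ⟶  SS  (L0)  txn=∅  M[L0]=87
step 8: P0: load  L0  ⟶  SS  (L0)  txn=∅  M[L0]=87
step 9: P1: load  L1  ⟶  IM  (L1)  txn=∅  M[L1]=90
step 10: P1: load  L0  ⟶  SS  (L0)  txn=∅  M[L0]=87
step 11: P0: load  L0  ⟶  SS  (L0)  txn=∅  M[L0]=87
step 12: P1: load  L0  ⟶  SS  (L0)  txn=∅  M[L0]=87
step 13: P0: load  L0  ⟶  SS  (L0)  txn=∅  M[L0]=87
step 14: P1: load  L0  ⟶  SS  (L0)  txn=∅  M[L0]=87
step 15: P0: load  L0  ⟶  SS  (L0)  txn=∅  M[L0]=87
step 16: P1: load  L0  ⟶  SS  (L0)  txn=∅  M[L0]=87
step 17: P1: load  L0  ⟶  SS  (L0)  txn=∅  M[L0]=87
step 18: P1: store L0 := 80  ⟶  IM  (L0)  txn=BusRdX  M[L0]=87
step 19: P0: store L0 := 14  ⟶  MI  (L0)  txn=BusRdX+Flush  M[L0]=80
step 20: P1: load  L0  ⟶  SS  (L0)  txn=BusRd+Flush  M[L0]=14
step 21: P1: store L0 := 3  ⟶  IM  (L0)  txn=BusRdX  M[L0]=14
step 22: P0: load  L0  ⟶  SS  (L0)  txn=BusRd+Flush  M[L0]=3
step 23: P0: load  L0  ⟶  SS  (L0)  txn=∅  M[L0]=3
step 24: P1: load  L1  ⟶  IM  (L1)  txn=∅  M[L1]=90
step 25: P1: store L0 := 24  ⟶  IM  (L0)  txn=BusRdX  M[L0]=3
step 26: P0: load  L0  ⟶  SS  (L0)  txn=BusRd+Flush  M[L0]=24
step 27: P0: store L0 := 38  ⟶  MI  (L0)  txn=BusRdX  M[L0]=24
step 28: P1: load  L1  ⟶  IM  (L1)  txn=∅  M[L1]=90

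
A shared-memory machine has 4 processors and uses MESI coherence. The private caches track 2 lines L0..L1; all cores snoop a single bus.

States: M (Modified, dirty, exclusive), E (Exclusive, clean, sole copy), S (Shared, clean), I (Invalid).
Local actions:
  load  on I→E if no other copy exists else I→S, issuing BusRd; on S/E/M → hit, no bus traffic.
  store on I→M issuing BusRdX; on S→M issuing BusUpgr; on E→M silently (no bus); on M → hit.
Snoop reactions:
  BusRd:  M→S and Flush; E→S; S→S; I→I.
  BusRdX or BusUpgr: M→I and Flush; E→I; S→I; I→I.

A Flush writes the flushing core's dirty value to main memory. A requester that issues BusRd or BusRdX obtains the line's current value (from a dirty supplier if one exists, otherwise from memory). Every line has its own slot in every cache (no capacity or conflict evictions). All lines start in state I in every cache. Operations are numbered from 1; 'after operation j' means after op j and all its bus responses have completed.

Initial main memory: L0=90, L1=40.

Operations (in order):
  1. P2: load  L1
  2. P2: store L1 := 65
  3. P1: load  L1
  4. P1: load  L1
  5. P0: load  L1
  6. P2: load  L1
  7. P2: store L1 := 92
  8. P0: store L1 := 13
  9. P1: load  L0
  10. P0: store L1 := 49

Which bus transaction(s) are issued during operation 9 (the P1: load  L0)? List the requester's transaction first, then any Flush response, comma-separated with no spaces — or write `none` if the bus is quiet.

step 1: P2: load  L1  ⟶  IIEI  (L1)  txn=BusRd  M[L1]=40
step 2: P2: store L1 := 65  ⟶  IIMI  (L1)  txn=∅  M[L1]=40
step 3: P1: load  L1  ⟶  ISSI  (L1)  txn=BusRd+Flush  M[L1]=65
step 4: P1: load  L1  ⟶  ISSI  (L1)  txn=∅  M[L1]=65
step 5: P0: load  L1  ⟶  SSSI  (L1)  txn=BusRd  M[L1]=65
step 6: P2: load  L1  ⟶  SSSI  (L1)  txn=∅  M[L1]=65
step 7: P2: store L1 := 92  ⟶  IIMI  (L1)  txn=BusUpgr  M[L1]=65
step 8: P0: store L1 := 13  ⟶  MIII  (L1)  txn=BusRdX+Flush  M[L1]=92
step 9: P1: load  L0  ⟶  IEII  (L0)  txn=BusRd  M[L0]=90
step 10: P0: store L1 := 49  ⟶  MIII  (L1)  txn=∅  M[L1]=92

bus = BusRd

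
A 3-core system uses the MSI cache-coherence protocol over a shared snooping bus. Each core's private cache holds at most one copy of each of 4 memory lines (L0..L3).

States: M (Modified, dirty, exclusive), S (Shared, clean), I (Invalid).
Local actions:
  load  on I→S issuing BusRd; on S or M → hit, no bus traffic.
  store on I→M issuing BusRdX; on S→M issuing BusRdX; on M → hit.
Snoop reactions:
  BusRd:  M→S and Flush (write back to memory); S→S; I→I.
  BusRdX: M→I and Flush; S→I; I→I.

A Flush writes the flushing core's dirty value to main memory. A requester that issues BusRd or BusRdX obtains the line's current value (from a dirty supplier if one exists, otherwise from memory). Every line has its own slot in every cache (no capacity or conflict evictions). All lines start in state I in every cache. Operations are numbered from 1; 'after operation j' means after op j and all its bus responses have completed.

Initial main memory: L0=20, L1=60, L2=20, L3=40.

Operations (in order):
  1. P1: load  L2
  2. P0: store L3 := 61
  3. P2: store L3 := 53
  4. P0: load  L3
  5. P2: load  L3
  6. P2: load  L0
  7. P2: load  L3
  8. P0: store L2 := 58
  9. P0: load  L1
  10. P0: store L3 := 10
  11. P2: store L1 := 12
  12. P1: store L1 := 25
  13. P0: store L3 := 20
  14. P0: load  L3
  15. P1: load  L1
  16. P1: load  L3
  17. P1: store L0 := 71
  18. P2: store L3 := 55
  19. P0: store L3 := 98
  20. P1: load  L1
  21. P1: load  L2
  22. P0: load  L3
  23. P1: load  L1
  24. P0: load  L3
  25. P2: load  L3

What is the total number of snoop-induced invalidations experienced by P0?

invalidations = 3

1. P1: load  L2  bus=[BusRd]  L2: P0=I P1=S P2=I  mem[L2]=20
2. P0: store L3 := 61  bus=[BusRdX]  L3: P0=M P1=I P2=I  mem[L3]=40
3. P2: store L3 := 53  bus=[BusRdX,Flush]  L3: P0=I P1=I P2=M  mem[L3]=61
4. P0: load  L3  bus=[BusRd,Flush]  L3: P0=S P1=I P2=S  mem[L3]=53
5. P2: load  L3  bus=[-]  L3: P0=S P1=I P2=S  mem[L3]=53
6. P2: load  L0  bus=[BusRd]  L0: P0=I P1=I P2=S  mem[L0]=20
7. P2: load  L3  bus=[-]  L3: P0=S P1=I P2=S  mem[L3]=53
8. P0: store L2 := 58  bus=[BusRdX]  L2: P0=M P1=I P2=I  mem[L2]=20
9. P0: load  L1  bus=[BusRd]  L1: P0=S P1=I P2=I  mem[L1]=60
10. P0: store L3 := 10  bus=[BusRdX]  L3: P0=M P1=I P2=I  mem[L3]=53
11. P2: store L1 := 12  bus=[BusRdX]  L1: P0=I P1=I P2=M  mem[L1]=60
12. P1: store L1 := 25  bus=[BusRdX,Flush]  L1: P0=I P1=M P2=I  mem[L1]=12
13. P0: store L3 := 20  bus=[-]  L3: P0=M P1=I P2=I  mem[L3]=53
14. P0: load  L3  bus=[-]  L3: P0=M P1=I P2=I  mem[L3]=53
15. P1: load  L1  bus=[-]  L1: P0=I P1=M P2=I  mem[L1]=12
16. P1: load  L3  bus=[BusRd,Flush]  L3: P0=S P1=S P2=I  mem[L3]=20
17. P1: store L0 := 71  bus=[BusRdX]  L0: P0=I P1=M P2=I  mem[L0]=20
18. P2: store L3 := 55  bus=[BusRdX]  L3: P0=I P1=I P2=M  mem[L3]=20
19. P0: store L3 := 98  bus=[BusRdX,Flush]  L3: P0=M P1=I P2=I  mem[L3]=55
20. P1: load  L1  bus=[-]  L1: P0=I P1=M P2=I  mem[L1]=12
21. P1: load  L2  bus=[BusRd,Flush]  L2: P0=S P1=S P2=I  mem[L2]=58
22. P0: load  L3  bus=[-]  L3: P0=M P1=I P2=I  mem[L3]=55
23. P1: load  L1  bus=[-]  L1: P0=I P1=M P2=I  mem[L1]=12
24. P0: load  L3  bus=[-]  L3: P0=M P1=I P2=I  mem[L3]=55
25. P2: load  L3  bus=[BusRd,Flush]  L3: P0=S P1=I P2=S  mem[L3]=98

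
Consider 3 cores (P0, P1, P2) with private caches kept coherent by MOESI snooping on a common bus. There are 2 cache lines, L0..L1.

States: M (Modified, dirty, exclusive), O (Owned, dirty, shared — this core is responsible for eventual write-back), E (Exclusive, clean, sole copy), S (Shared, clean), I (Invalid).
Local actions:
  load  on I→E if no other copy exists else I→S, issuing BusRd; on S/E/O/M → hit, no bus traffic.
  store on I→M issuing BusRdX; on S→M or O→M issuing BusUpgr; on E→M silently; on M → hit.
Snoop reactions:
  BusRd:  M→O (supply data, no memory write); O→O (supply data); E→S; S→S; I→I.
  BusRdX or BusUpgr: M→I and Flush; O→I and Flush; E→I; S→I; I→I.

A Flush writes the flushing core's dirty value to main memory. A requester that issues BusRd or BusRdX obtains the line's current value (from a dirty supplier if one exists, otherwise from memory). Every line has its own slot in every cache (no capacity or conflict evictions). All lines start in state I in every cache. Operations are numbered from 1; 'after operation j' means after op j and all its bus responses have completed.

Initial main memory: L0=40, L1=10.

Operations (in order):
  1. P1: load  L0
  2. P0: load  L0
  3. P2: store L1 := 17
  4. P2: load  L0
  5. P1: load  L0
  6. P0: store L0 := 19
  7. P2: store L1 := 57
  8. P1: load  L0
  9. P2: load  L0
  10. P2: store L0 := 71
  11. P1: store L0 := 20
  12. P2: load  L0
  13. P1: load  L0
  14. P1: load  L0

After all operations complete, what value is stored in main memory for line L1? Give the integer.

[1] P1: load  L0 | P0:I, P1:E(40), P2:I | bus: BusRd
[2] P0: load  L0 | P0:S(40), P1:S(40), P2:I | bus: BusRd
[3] P2: store L1 := 17 | P0:I, P1:I, P2:M(17) | bus: BusRdX
[4] P2: load  L0 | P0:S(40), P1:S(40), P2:S(40) | bus: BusRd
[5] P1: load  L0 | P0:S(40), P1:S(40), P2:S(40) | bus: none
[6] P0: store L0 := 19 | P0:M(19), P1:I, P2:I | bus: BusUpgr
[7] P2: store L1 := 57 | P0:I, P1:I, P2:M(57) | bus: none
[8] P1: load  L0 | P0:O(19), P1:S(19), P2:I | bus: BusRd
[9] P2: load  L0 | P0:O(19), P1:S(19), P2:S(19) | bus: BusRd
[10] P2: store L0 := 71 | P0:I, P1:I, P2:M(71) | bus: BusUpgr,Flush
[11] P1: store L0 := 20 | P0:I, P1:M(20), P2:I | bus: BusRdX,Flush
[12] P2: load  L0 | P0:I, P1:O(20), P2:S(20) | bus: BusRd
[13] P1: load  L0 | P0:I, P1:O(20), P2:S(20) | bus: none
[14] P1: load  L0 | P0:I, P1:O(20), P2:S(20) | bus: none

memory[L1] = 10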